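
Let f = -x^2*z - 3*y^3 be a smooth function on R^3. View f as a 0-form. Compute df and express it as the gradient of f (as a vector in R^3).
df = (-2*x*z) dx + (-9*y^2) dy + (-x^2) dz; grad f = (-2*x*z, -9*y^2, -x^2)

For a 0-form f, d f = (∂f/∂x) dx + (∂f/∂y) dy + (∂f/∂z) dz. The components of the vector representation are exactly the entries of grad f in Cartesian coordinates:
  ∂f/∂x = -2*x*z
  ∂f/∂y = -9*y^2
  ∂f/∂z = -x^2.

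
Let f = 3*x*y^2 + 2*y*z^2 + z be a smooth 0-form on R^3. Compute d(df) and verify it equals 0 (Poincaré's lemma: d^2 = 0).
d(df) = 0

Step 1: df = sum_i (∂f/∂x_i) dx_i = (3*y^2) dx + (6*x*y + 2*z^2) dy + (4*y*z + 1) dz.
Step 2: Apply d again. Using the 1-form formula, the coefficient of dx ∧ dy in d(df) is ∂^2 f/∂x ∂y - ∂^2 f/∂y ∂x = (6*y) - (6*y) = 0 (equality of mixed partials for smooth f).
Similarly for dx ∧ dz and dy ∧ dz — all coefficients vanish. So d(df) = 0.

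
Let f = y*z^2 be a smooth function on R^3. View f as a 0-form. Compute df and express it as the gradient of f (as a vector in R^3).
df = (0) dx + (z^2) dy + (2*y*z) dz; grad f = (0, z^2, 2*y*z)

For a 0-form f, d f = (∂f/∂x) dx + (∂f/∂y) dy + (∂f/∂z) dz. The components of the vector representation are exactly the entries of grad f in Cartesian coordinates:
  ∂f/∂x = 0
  ∂f/∂y = z^2
  ∂f/∂z = 2*y*z.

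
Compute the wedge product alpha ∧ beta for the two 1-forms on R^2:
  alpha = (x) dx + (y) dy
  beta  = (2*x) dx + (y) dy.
alpha ∧ beta = (-x*y) dx ∧ dy

Distribute the wedge, using dx_i ∧ dx_j = -dx_j ∧ dx_i and dx_i ∧ dx_i = 0. For each pair (i, j) with i < j, the coefficient of dx_i ∧ dx_j in alpha ∧ beta is (alpha_i * beta_j - alpha_j * beta_i). Collecting: alpha ∧ beta = (-x*y) dx ∧ dy.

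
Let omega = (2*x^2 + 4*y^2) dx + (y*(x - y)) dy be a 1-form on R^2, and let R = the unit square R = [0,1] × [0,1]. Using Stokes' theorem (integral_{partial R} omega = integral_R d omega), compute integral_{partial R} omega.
integral_(partial R) omega = -7/2

Stokes: integral_partial_R omega = integral_R d omega with d omega = (∂Q/∂x - ∂P/∂y) dx ∧ dy.
  ∂Q/∂x = y
  ∂P/∂y = 8*y
  integrand = ∂Q/∂x - ∂P/∂y = -7*y.
Integrating over R: integral_0^1 integral_0^1 (-7*y) dx dy = -7/2.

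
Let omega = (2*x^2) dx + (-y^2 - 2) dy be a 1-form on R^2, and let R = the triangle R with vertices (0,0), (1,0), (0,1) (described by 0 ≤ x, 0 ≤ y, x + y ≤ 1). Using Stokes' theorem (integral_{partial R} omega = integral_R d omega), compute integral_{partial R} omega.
integral_(partial R) omega = 0

Stokes: integral_partial_R omega = integral_R d omega with d omega = (∂Q/∂x - ∂P/∂y) dx ∧ dy.
  ∂Q/∂x = 0
  ∂P/∂y = 0
  integrand = ∂Q/∂x - ∂P/∂y = 0.
Integrating over R: integral_0^1 integral_0^{1-x} (0) dy dx = 0.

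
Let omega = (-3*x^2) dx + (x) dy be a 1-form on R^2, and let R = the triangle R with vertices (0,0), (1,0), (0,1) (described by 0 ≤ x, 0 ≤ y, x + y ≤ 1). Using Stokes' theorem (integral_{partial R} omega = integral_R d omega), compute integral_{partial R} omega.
integral_(partial R) omega = 1/2

Stokes: integral_partial_R omega = integral_R d omega with d omega = (∂Q/∂x - ∂P/∂y) dx ∧ dy.
  ∂Q/∂x = 1
  ∂P/∂y = 0
  integrand = ∂Q/∂x - ∂P/∂y = 1.
Integrating over R: integral_0^1 integral_0^{1-x} (1) dy dx = 1/2.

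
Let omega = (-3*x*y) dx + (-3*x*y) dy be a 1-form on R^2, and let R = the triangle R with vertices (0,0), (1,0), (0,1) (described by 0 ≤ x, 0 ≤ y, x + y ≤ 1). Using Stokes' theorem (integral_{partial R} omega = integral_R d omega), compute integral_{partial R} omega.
integral_(partial R) omega = 0

Stokes: integral_partial_R omega = integral_R d omega with d omega = (∂Q/∂x - ∂P/∂y) dx ∧ dy.
  ∂Q/∂x = -3*y
  ∂P/∂y = -3*x
  integrand = ∂Q/∂x - ∂P/∂y = 3*x - 3*y.
Integrating over R: integral_0^1 integral_0^{1-x} (3*x - 3*y) dy dx = 0.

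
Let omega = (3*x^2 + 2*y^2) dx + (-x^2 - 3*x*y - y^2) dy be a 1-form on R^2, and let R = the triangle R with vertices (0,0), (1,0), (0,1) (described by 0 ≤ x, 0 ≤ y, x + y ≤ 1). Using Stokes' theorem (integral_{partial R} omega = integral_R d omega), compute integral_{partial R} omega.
integral_(partial R) omega = -3/2

Stokes: integral_partial_R omega = integral_R d omega with d omega = (∂Q/∂x - ∂P/∂y) dx ∧ dy.
  ∂Q/∂x = -2*x - 3*y
  ∂P/∂y = 4*y
  integrand = ∂Q/∂x - ∂P/∂y = -2*x - 7*y.
Integrating over R: integral_0^1 integral_0^{1-x} (-2*x - 7*y) dy dx = -3/2.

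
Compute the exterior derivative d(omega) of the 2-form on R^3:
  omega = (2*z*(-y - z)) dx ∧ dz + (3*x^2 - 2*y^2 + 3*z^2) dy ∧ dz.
d(omega) = (6*x + 2*z) dx ∧ dy ∧ dz

For a 2-form omega = sum_{i<j} g_{ij} dx_i ∧ dx_j, the exterior derivative is
  d(omega) = sum_{i<j} d(g_{ij}) ∧ dx_i ∧ dx_j = sum_{i<j, k} (∂g_{ij}/∂x_k) dx_k ∧ dx_i ∧ dx_j.
Expand each term, using dx_k ∧ dx_i ∧ dx_j = sgn(permutation) dx_{(a)} ∧ dx_{(b)} ∧ dx_{(c)} with (a < b < c) sorted:
  d(2*z*(-y - z)) includes (∂/∂y)(2*z*(-y - z)) dy = (-2*z) dy, which multiplied by dx ∧ dz gives (2*z) dx ∧ dy ∧ dz
  d(3*x^2 - 2*y^2 + 3*z^2) includes (∂/∂x)(3*x^2 - 2*y^2 + 3*z^2) dx = (6*x) dx, which multiplied by dy ∧ dz gives (6*x) dx ∧ dy ∧ dz
Collecting like 3-forms: d(omega) = (6*x + 2*z) dx ∧ dy ∧ dz.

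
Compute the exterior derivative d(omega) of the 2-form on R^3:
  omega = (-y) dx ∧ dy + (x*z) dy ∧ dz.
d(omega) = (z) dx ∧ dy ∧ dz

For a 2-form omega = sum_{i<j} g_{ij} dx_i ∧ dx_j, the exterior derivative is
  d(omega) = sum_{i<j} d(g_{ij}) ∧ dx_i ∧ dx_j = sum_{i<j, k} (∂g_{ij}/∂x_k) dx_k ∧ dx_i ∧ dx_j.
Expand each term, using dx_k ∧ dx_i ∧ dx_j = sgn(permutation) dx_{(a)} ∧ dx_{(b)} ∧ dx_{(c)} with (a < b < c) sorted:
  d(x*z) includes (∂/∂x)(x*z) dx = (z) dx, which multiplied by dy ∧ dz gives (z) dx ∧ dy ∧ dz
Collecting like 3-forms: d(omega) = (z) dx ∧ dy ∧ dz.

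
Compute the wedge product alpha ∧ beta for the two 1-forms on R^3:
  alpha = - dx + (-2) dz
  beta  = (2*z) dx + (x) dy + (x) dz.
alpha ∧ beta = (-x) dx ∧ dy + (-x + 4*z) dx ∧ dz + (2*x) dy ∧ dz

Distribute the wedge, using dx_i ∧ dx_j = -dx_j ∧ dx_i and dx_i ∧ dx_i = 0. For each pair (i, j) with i < j, the coefficient of dx_i ∧ dx_j in alpha ∧ beta is (alpha_i * beta_j - alpha_j * beta_i). Collecting: alpha ∧ beta = (-x) dx ∧ dy + (-x + 4*z) dx ∧ dz + (2*x) dy ∧ dz.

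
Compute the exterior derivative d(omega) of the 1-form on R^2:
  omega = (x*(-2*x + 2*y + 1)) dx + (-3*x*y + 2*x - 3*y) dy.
d(omega) = (-2*x - 3*y + 2) dx ∧ dy

For a 1-form omega = sum_i f_i dx_i, the exterior derivative is
  d(omega) = sum_{i < j} (∂f_j/∂x_i - ∂f_i/∂x_j) dx_i ∧ dx_j.
  coefficient of dx ∧ dy: ∂f_2/∂x - ∂f_1/∂y = ∂(-3*x*y + 2*x - 3*y)/∂x - ∂(x*(-2*x + 2*y + 1))/∂y = -2*x - 3*y + 2
Assembling: d(omega) = (-2*x - 3*y + 2) dx ∧ dy.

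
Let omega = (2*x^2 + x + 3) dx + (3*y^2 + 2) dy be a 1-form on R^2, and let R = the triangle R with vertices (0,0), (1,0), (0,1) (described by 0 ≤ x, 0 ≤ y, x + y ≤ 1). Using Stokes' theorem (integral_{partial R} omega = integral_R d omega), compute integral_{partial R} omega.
integral_(partial R) omega = 0

Stokes: integral_partial_R omega = integral_R d omega with d omega = (∂Q/∂x - ∂P/∂y) dx ∧ dy.
  ∂Q/∂x = 0
  ∂P/∂y = 0
  integrand = ∂Q/∂x - ∂P/∂y = 0.
Integrating over R: integral_0^1 integral_0^{1-x} (0) dy dx = 0.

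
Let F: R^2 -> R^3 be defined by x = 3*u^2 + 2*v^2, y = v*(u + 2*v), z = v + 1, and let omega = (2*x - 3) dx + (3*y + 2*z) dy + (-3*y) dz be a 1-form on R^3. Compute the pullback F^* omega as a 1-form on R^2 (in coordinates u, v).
F^* omega = (36*u^3 + 27*u*v^2 - 18*u + 6*v^3 + 2*v^2 + 2*v) du + (27*u^2*v + 18*u*v^2 - u*v + 2*u + 40*v^3 + 2*v^2 - 4*v) dv

Using F^*(f dg) = (f ∘ F) d(g ∘ F), substitute each coordinate x_i by F_i(u, v) in f_i, and replace dx_i by d F_i = (∂F_i/∂u) du + (∂F_i/∂v) dv.
  For the x component: f_1(F) = 6*u^2 + 4*v^2 - 3; d F_1 = (6*u) du + (4*v) dv
  For the y component: f_2(F) = 3*u*v + 6*v^2 + 2*v + 2; d F_2 = (v) du + (u + 4*v) dv
  For the z component: f_3(F) = 3*v*(-u - 2*v); d F_3 = (0) du + (1) dv
Combining and collecting du, dv coefficients:
  coeff of du: 36*u^3 + 27*u*v^2 - 18*u + 6*v^3 + 2*v^2 + 2*v
  coeff of dv: 27*u^2*v + 18*u*v^2 - u*v + 2*u + 40*v^3 + 2*v^2 - 4*v
F^* omega = (36*u^3 + 27*u*v^2 - 18*u + 6*v^3 + 2*v^2 + 2*v) du + (27*u^2*v + 18*u*v^2 - u*v + 2*u + 40*v^3 + 2*v^2 - 4*v) dv.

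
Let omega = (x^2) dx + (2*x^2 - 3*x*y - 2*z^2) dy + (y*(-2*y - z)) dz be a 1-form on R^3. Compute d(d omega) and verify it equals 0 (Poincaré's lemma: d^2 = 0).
d(d omega) = 0

Step 1: d omega = sum_{i<j} (∂f_j/∂x_i - ∂f_i/∂x_j) dx_i ∧ dx_j:
  coeff of dx ∧ dy: 4*x - 3*y
  coeff of dx ∧ dz: 0
  coeff of dy ∧ dz: -4*y + 3*z
Step 2: Apply d again to each 2-form coefficient. The only possible 3-form in R^3 is dx ∧ dy ∧ dz, with coefficient
  ∂(coeff of dy∧dz)/∂x - ∂(coeff of dx∧dz)/∂y + ∂(coeff of dx∧dy)/∂z
  = ∂/∂x (-4*y + 3*z) - ∂/∂y (0) + ∂/∂z (4*x - 3*y).
Each of these terms simplifies to sums of mixed partials that cancel in pairs. The result is 0 (by equality of mixed partials for smooth functions — Schwarz / Clairaut).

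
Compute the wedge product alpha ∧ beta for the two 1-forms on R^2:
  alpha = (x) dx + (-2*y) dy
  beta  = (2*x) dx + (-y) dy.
alpha ∧ beta = (3*x*y) dx ∧ dy

Distribute the wedge, using dx_i ∧ dx_j = -dx_j ∧ dx_i and dx_i ∧ dx_i = 0. For each pair (i, j) with i < j, the coefficient of dx_i ∧ dx_j in alpha ∧ beta is (alpha_i * beta_j - alpha_j * beta_i). Collecting: alpha ∧ beta = (3*x*y) dx ∧ dy.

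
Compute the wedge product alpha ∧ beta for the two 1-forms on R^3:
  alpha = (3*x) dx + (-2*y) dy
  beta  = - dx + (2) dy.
alpha ∧ beta = (6*x - 2*y) dx ∧ dy

Distribute the wedge, using dx_i ∧ dx_j = -dx_j ∧ dx_i and dx_i ∧ dx_i = 0. For each pair (i, j) with i < j, the coefficient of dx_i ∧ dx_j in alpha ∧ beta is (alpha_i * beta_j - alpha_j * beta_i). Collecting: alpha ∧ beta = (6*x - 2*y) dx ∧ dy.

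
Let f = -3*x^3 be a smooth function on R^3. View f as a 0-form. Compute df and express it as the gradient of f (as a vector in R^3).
df = (-9*x^2) dx + (0) dy + (0) dz; grad f = (-9*x^2, 0, 0)

For a 0-form f, d f = (∂f/∂x) dx + (∂f/∂y) dy + (∂f/∂z) dz. The components of the vector representation are exactly the entries of grad f in Cartesian coordinates:
  ∂f/∂x = -9*x^2
  ∂f/∂y = 0
  ∂f/∂z = 0.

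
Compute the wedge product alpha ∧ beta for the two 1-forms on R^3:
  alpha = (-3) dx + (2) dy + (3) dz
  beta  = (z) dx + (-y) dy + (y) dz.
alpha ∧ beta = (3*y - 2*z) dx ∧ dy + (-3*y - 3*z) dx ∧ dz + (5*y) dy ∧ dz

Distribute the wedge, using dx_i ∧ dx_j = -dx_j ∧ dx_i and dx_i ∧ dx_i = 0. For each pair (i, j) with i < j, the coefficient of dx_i ∧ dx_j in alpha ∧ beta is (alpha_i * beta_j - alpha_j * beta_i). Collecting: alpha ∧ beta = (3*y - 2*z) dx ∧ dy + (-3*y - 3*z) dx ∧ dz + (5*y) dy ∧ dz.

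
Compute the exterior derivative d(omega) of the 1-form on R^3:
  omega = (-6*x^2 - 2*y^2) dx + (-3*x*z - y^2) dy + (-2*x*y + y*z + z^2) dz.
d(omega) = (4*y - 3*z) dx ∧ dy + (-2*y) dx ∧ dz + (x + z) dy ∧ dz

For a 1-form omega = sum_i f_i dx_i, the exterior derivative is
  d(omega) = sum_{i < j} (∂f_j/∂x_i - ∂f_i/∂x_j) dx_i ∧ dx_j.
  coefficient of dx ∧ dy: ∂f_2/∂x - ∂f_1/∂y = ∂(-3*x*z - y^2)/∂x - ∂(-6*x^2 - 2*y^2)/∂y = 4*y - 3*z
  coefficient of dx ∧ dz: ∂f_3/∂x - ∂f_1/∂z = ∂(-2*x*y + y*z + z^2)/∂x - ∂(-6*x^2 - 2*y^2)/∂z = -2*y
  coefficient of dy ∧ dz: ∂f_3/∂y - ∂f_2/∂z = ∂(-2*x*y + y*z + z^2)/∂y - ∂(-3*x*z - y^2)/∂z = x + z
Assembling: d(omega) = (4*y - 3*z) dx ∧ dy + (-2*y) dx ∧ dz + (x + z) dy ∧ dz.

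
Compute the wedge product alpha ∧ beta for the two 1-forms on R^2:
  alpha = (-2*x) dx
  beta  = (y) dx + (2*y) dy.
alpha ∧ beta = (-4*x*y) dx ∧ dy

Distribute the wedge, using dx_i ∧ dx_j = -dx_j ∧ dx_i and dx_i ∧ dx_i = 0. For each pair (i, j) with i < j, the coefficient of dx_i ∧ dx_j in alpha ∧ beta is (alpha_i * beta_j - alpha_j * beta_i). Collecting: alpha ∧ beta = (-4*x*y) dx ∧ dy.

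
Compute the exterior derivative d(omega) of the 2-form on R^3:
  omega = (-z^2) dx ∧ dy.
d(omega) = (-2*z) dx ∧ dy ∧ dz

For a 2-form omega = sum_{i<j} g_{ij} dx_i ∧ dx_j, the exterior derivative is
  d(omega) = sum_{i<j} d(g_{ij}) ∧ dx_i ∧ dx_j = sum_{i<j, k} (∂g_{ij}/∂x_k) dx_k ∧ dx_i ∧ dx_j.
Expand each term, using dx_k ∧ dx_i ∧ dx_j = sgn(permutation) dx_{(a)} ∧ dx_{(b)} ∧ dx_{(c)} with (a < b < c) sorted:
  d(-z^2) includes (∂/∂z)(-z^2) dz = (-2*z) dz, which multiplied by dx ∧ dy gives (-2*z) dx ∧ dy ∧ dz
Collecting like 3-forms: d(omega) = (-2*z) dx ∧ dy ∧ dz.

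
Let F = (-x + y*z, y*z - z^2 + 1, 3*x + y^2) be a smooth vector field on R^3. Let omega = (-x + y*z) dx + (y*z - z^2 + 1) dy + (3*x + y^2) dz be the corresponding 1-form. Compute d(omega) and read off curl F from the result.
d(omega) = (y + 2*z) dy ∧ dz + (y - 3) dz ∧ dx + (-z) dx ∧ dy; curl F = (y + 2*z, y - 3, -z)

d omega = sum_{i<j} (∂f_j/∂x_i - ∂f_i/∂x_j) dx_i ∧ dx_j. Under the identification (dy ∧ dz, dz ∧ dx, dx ∧ dy) ↔ (e_x, e_y, e_z), the coefficients are exactly the components of curl F. Compute:
  ∂R/∂y - ∂Q/∂z = (2*y) - (y - 2*z) = y + 2*z
  ∂P/∂z - ∂R/∂x = (y) - (3) = y - 3
  ∂Q/∂x - ∂P/∂y = (0) - (z) = -z.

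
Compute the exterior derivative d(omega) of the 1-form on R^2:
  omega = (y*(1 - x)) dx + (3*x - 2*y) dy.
d(omega) = (x + 2) dx ∧ dy

For a 1-form omega = sum_i f_i dx_i, the exterior derivative is
  d(omega) = sum_{i < j} (∂f_j/∂x_i - ∂f_i/∂x_j) dx_i ∧ dx_j.
  coefficient of dx ∧ dy: ∂f_2/∂x - ∂f_1/∂y = ∂(3*x - 2*y)/∂x - ∂(y*(1 - x))/∂y = x + 2
Assembling: d(omega) = (x + 2) dx ∧ dy.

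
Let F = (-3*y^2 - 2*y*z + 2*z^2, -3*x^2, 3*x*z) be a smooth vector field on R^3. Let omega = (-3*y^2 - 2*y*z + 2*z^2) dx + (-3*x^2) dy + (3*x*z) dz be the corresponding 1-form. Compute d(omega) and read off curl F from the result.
d(omega) = (0) dy ∧ dz + (-2*y + z) dz ∧ dx + (-6*x + 6*y + 2*z) dx ∧ dy; curl F = (0, -2*y + z, -6*x + 6*y + 2*z)

d omega = sum_{i<j} (∂f_j/∂x_i - ∂f_i/∂x_j) dx_i ∧ dx_j. Under the identification (dy ∧ dz, dz ∧ dx, dx ∧ dy) ↔ (e_x, e_y, e_z), the coefficients are exactly the components of curl F. Compute:
  ∂R/∂y - ∂Q/∂z = (0) - (0) = 0
  ∂P/∂z - ∂R/∂x = (-2*y + 4*z) - (3*z) = -2*y + z
  ∂Q/∂x - ∂P/∂y = (-6*x) - (-6*y - 2*z) = -6*x + 6*y + 2*z.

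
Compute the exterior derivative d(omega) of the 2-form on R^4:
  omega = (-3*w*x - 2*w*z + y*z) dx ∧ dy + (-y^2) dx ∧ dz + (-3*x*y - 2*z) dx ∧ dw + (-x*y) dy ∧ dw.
d(omega) = (-2*w + 3*y) dx ∧ dy ∧ dz + (-y - 2*z) dx ∧ dy ∧ dw + (2) dx ∧ dz ∧ dw

For a 2-form omega = sum_{i<j} g_{ij} dx_i ∧ dx_j, the exterior derivative is
  d(omega) = sum_{i<j} d(g_{ij}) ∧ dx_i ∧ dx_j = sum_{i<j, k} (∂g_{ij}/∂x_k) dx_k ∧ dx_i ∧ dx_j.
Expand each term, using dx_k ∧ dx_i ∧ dx_j = sgn(permutation) dx_{(a)} ∧ dx_{(b)} ∧ dx_{(c)} with (a < b < c) sorted:
  d(-3*w*x - 2*w*z + y*z) includes (∂/∂z)(-3*w*x - 2*w*z + y*z) dz = (-2*w + y) dz, which multiplied by dx ∧ dy gives (-2*w + y) dx ∧ dy ∧ dz
  d(-3*w*x - 2*w*z + y*z) includes (∂/∂w)(-3*w*x - 2*w*z + y*z) dw = (-3*x - 2*z) dw, which multiplied by dx ∧ dy gives (-3*x - 2*z) dx ∧ dy ∧ dw
  d(-y^2) includes (∂/∂y)(-y^2) dy = (-2*y) dy, which multiplied by dx ∧ dz gives (2*y) dx ∧ dy ∧ dz
  d(-3*x*y - 2*z) includes (∂/∂y)(-3*x*y - 2*z) dy = (-3*x) dy, which multiplied by dx ∧ dw gives (3*x) dx ∧ dy ∧ dw
  d(-3*x*y - 2*z) includes (∂/∂z)(-3*x*y - 2*z) dz = (-2) dz, which multiplied by dx ∧ dw gives (2) dx ∧ dz ∧ dw
  d(-x*y) includes (∂/∂x)(-x*y) dx = (-y) dx, which multiplied by dy ∧ dw gives (-y) dx ∧ dy ∧ dw
Collecting like 3-forms: d(omega) = (-2*w + 3*y) dx ∧ dy ∧ dz + (-y - 2*z) dx ∧ dy ∧ dw + (2) dx ∧ dz ∧ dw.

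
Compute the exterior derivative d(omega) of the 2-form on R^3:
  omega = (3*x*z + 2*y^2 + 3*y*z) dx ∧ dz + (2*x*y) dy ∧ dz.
d(omega) = (-2*y - 3*z) dx ∧ dy ∧ dz

For a 2-form omega = sum_{i<j} g_{ij} dx_i ∧ dx_j, the exterior derivative is
  d(omega) = sum_{i<j} d(g_{ij}) ∧ dx_i ∧ dx_j = sum_{i<j, k} (∂g_{ij}/∂x_k) dx_k ∧ dx_i ∧ dx_j.
Expand each term, using dx_k ∧ dx_i ∧ dx_j = sgn(permutation) dx_{(a)} ∧ dx_{(b)} ∧ dx_{(c)} with (a < b < c) sorted:
  d(3*x*z + 2*y^2 + 3*y*z) includes (∂/∂y)(3*x*z + 2*y^2 + 3*y*z) dy = (4*y + 3*z) dy, which multiplied by dx ∧ dz gives (-4*y - 3*z) dx ∧ dy ∧ dz
  d(2*x*y) includes (∂/∂x)(2*x*y) dx = (2*y) dx, which multiplied by dy ∧ dz gives (2*y) dx ∧ dy ∧ dz
Collecting like 3-forms: d(omega) = (-2*y - 3*z) dx ∧ dy ∧ dz.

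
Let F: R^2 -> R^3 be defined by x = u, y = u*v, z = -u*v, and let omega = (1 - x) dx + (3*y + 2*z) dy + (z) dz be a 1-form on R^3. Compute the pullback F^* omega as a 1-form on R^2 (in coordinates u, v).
F^* omega = (2*u*v^2 - u + 1) du + (2*u^2*v) dv

Using F^*(f dg) = (f ∘ F) d(g ∘ F), substitute each coordinate x_i by F_i(u, v) in f_i, and replace dx_i by d F_i = (∂F_i/∂u) du + (∂F_i/∂v) dv.
  For the x component: f_1(F) = 1 - u; d F_1 = (1) du + (0) dv
  For the y component: f_2(F) = u*v; d F_2 = (v) du + (u) dv
  For the z component: f_3(F) = -u*v; d F_3 = (-v) du + (-u) dv
Combining and collecting du, dv coefficients:
  coeff of du: 2*u*v^2 - u + 1
  coeff of dv: 2*u^2*v
F^* omega = (2*u*v^2 - u + 1) du + (2*u^2*v) dv.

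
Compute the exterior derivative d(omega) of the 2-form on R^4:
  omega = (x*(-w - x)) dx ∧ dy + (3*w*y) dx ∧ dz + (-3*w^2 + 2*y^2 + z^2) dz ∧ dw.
d(omega) = (-x) dx ∧ dy ∧ dw + (-3*w) dx ∧ dy ∧ dz + (3*y) dx ∧ dz ∧ dw + (4*y) dy ∧ dz ∧ dw

For a 2-form omega = sum_{i<j} g_{ij} dx_i ∧ dx_j, the exterior derivative is
  d(omega) = sum_{i<j} d(g_{ij}) ∧ dx_i ∧ dx_j = sum_{i<j, k} (∂g_{ij}/∂x_k) dx_k ∧ dx_i ∧ dx_j.
Expand each term, using dx_k ∧ dx_i ∧ dx_j = sgn(permutation) dx_{(a)} ∧ dx_{(b)} ∧ dx_{(c)} with (a < b < c) sorted:
  d(x*(-w - x)) includes (∂/∂w)(x*(-w - x)) dw = (-x) dw, which multiplied by dx ∧ dy gives (-x) dx ∧ dy ∧ dw
  d(3*w*y) includes (∂/∂y)(3*w*y) dy = (3*w) dy, which multiplied by dx ∧ dz gives (-3*w) dx ∧ dy ∧ dz
  d(3*w*y) includes (∂/∂w)(3*w*y) dw = (3*y) dw, which multiplied by dx ∧ dz gives (3*y) dx ∧ dz ∧ dw
  d(-3*w^2 + 2*y^2 + z^2) includes (∂/∂y)(-3*w^2 + 2*y^2 + z^2) dy = (4*y) dy, which multiplied by dz ∧ dw gives (4*y) dy ∧ dz ∧ dw
Collecting like 3-forms: d(omega) = (-x) dx ∧ dy ∧ dw + (-3*w) dx ∧ dy ∧ dz + (3*y) dx ∧ dz ∧ dw + (4*y) dy ∧ dz ∧ dw.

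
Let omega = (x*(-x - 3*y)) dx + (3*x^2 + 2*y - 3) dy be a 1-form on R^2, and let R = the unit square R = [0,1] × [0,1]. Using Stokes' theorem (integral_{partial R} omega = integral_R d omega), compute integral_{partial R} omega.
integral_(partial R) omega = 9/2

Stokes: integral_partial_R omega = integral_R d omega with d omega = (∂Q/∂x - ∂P/∂y) dx ∧ dy.
  ∂Q/∂x = 6*x
  ∂P/∂y = -3*x
  integrand = ∂Q/∂x - ∂P/∂y = 9*x.
Integrating over R: integral_0^1 integral_0^1 (9*x) dx dy = 9/2.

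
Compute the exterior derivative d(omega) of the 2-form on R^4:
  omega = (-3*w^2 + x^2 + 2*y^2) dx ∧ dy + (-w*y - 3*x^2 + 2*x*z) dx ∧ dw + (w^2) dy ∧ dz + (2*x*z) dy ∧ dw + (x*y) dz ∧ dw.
d(omega) = (-5*w + 2*z) dx ∧ dy ∧ dw + (-2*x + y) dx ∧ dz ∧ dw + (2*w - x) dy ∧ dz ∧ dw

For a 2-form omega = sum_{i<j} g_{ij} dx_i ∧ dx_j, the exterior derivative is
  d(omega) = sum_{i<j} d(g_{ij}) ∧ dx_i ∧ dx_j = sum_{i<j, k} (∂g_{ij}/∂x_k) dx_k ∧ dx_i ∧ dx_j.
Expand each term, using dx_k ∧ dx_i ∧ dx_j = sgn(permutation) dx_{(a)} ∧ dx_{(b)} ∧ dx_{(c)} with (a < b < c) sorted:
  d(-3*w^2 + x^2 + 2*y^2) includes (∂/∂w)(-3*w^2 + x^2 + 2*y^2) dw = (-6*w) dw, which multiplied by dx ∧ dy gives (-6*w) dx ∧ dy ∧ dw
  d(-w*y - 3*x^2 + 2*x*z) includes (∂/∂y)(-w*y - 3*x^2 + 2*x*z) dy = (-w) dy, which multiplied by dx ∧ dw gives (w) dx ∧ dy ∧ dw
  d(-w*y - 3*x^2 + 2*x*z) includes (∂/∂z)(-w*y - 3*x^2 + 2*x*z) dz = (2*x) dz, which multiplied by dx ∧ dw gives (-2*x) dx ∧ dz ∧ dw
  d(w^2) includes (∂/∂w)(w^2) dw = (2*w) dw, which multiplied by dy ∧ dz gives (2*w) dy ∧ dz ∧ dw
  d(2*x*z) includes (∂/∂x)(2*x*z) dx = (2*z) dx, which multiplied by dy ∧ dw gives (2*z) dx ∧ dy ∧ dw
  d(2*x*z) includes (∂/∂z)(2*x*z) dz = (2*x) dz, which multiplied by dy ∧ dw gives (-2*x) dy ∧ dz ∧ dw
  d(x*y) includes (∂/∂x)(x*y) dx = (y) dx, which multiplied by dz ∧ dw gives (y) dx ∧ dz ∧ dw
  d(x*y) includes (∂/∂y)(x*y) dy = (x) dy, which multiplied by dz ∧ dw gives (x) dy ∧ dz ∧ dw
Collecting like 3-forms: d(omega) = (-5*w + 2*z) dx ∧ dy ∧ dw + (-2*x + y) dx ∧ dz ∧ dw + (2*w - x) dy ∧ dz ∧ dw.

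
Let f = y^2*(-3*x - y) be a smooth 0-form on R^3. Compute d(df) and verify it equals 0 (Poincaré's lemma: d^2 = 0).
d(df) = 0

Step 1: df = sum_i (∂f/∂x_i) dx_i = (-3*y^2) dx + (3*y*(-2*x - y)) dy + (0) dz.
Step 2: Apply d again. Using the 1-form formula, the coefficient of dx ∧ dy in d(df) is ∂^2 f/∂x ∂y - ∂^2 f/∂y ∂x = (-6*y) - (-6*y) = 0 (equality of mixed partials for smooth f).
Similarly for dx ∧ dz and dy ∧ dz — all coefficients vanish. So d(df) = 0.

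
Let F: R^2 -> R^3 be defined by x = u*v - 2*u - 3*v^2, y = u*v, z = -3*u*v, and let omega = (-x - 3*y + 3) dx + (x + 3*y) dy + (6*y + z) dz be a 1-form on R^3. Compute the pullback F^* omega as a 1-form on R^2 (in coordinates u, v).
F^* omega = (-9*u*v^2 + 8*u*v - 4*u - 6*v^2 + 3*v - 6) du + (-9*u^2*v + 24*u*v^2 - 12*u*v + 3*u - 18*v^3 - 18*v) dv

Using F^*(f dg) = (f ∘ F) d(g ∘ F), substitute each coordinate x_i by F_i(u, v) in f_i, and replace dx_i by d F_i = (∂F_i/∂u) du + (∂F_i/∂v) dv.
  For the x component: f_1(F) = -4*u*v + 2*u + 3*v^2 + 3; d F_1 = (v - 2) du + (u - 6*v) dv
  For the y component: f_2(F) = 4*u*v - 2*u - 3*v^2; d F_2 = (v) du + (u) dv
  For the z component: f_3(F) = 3*u*v; d F_3 = (-3*v) du + (-3*u) dv
Combining and collecting du, dv coefficients:
  coeff of du: -9*u*v^2 + 8*u*v - 4*u - 6*v^2 + 3*v - 6
  coeff of dv: -9*u^2*v + 24*u*v^2 - 12*u*v + 3*u - 18*v^3 - 18*v
F^* omega = (-9*u*v^2 + 8*u*v - 4*u - 6*v^2 + 3*v - 6) du + (-9*u^2*v + 24*u*v^2 - 12*u*v + 3*u - 18*v^3 - 18*v) dv.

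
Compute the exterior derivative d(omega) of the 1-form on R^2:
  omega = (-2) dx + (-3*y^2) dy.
d(omega) = 0

For a 1-form omega = sum_i f_i dx_i, the exterior derivative is
  d(omega) = sum_{i < j} (∂f_j/∂x_i - ∂f_i/∂x_j) dx_i ∧ dx_j.

Assembling: d(omega) = 0.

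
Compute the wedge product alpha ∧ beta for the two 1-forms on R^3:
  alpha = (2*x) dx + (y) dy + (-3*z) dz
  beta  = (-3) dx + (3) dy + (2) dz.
alpha ∧ beta = (6*x + 3*y) dx ∧ dy + (4*x - 9*z) dx ∧ dz + (2*y + 9*z) dy ∧ dz

Distribute the wedge, using dx_i ∧ dx_j = -dx_j ∧ dx_i and dx_i ∧ dx_i = 0. For each pair (i, j) with i < j, the coefficient of dx_i ∧ dx_j in alpha ∧ beta is (alpha_i * beta_j - alpha_j * beta_i). Collecting: alpha ∧ beta = (6*x + 3*y) dx ∧ dy + (4*x - 9*z) dx ∧ dz + (2*y + 9*z) dy ∧ dz.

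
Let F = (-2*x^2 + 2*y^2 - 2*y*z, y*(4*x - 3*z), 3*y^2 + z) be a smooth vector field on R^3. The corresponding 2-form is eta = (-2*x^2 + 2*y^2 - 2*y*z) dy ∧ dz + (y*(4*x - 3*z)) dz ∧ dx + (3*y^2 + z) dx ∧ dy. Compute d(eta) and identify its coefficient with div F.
d(eta) = (1 - 3*z) dx ∧ dy ∧ dz; div F = 1 - 3*z

For a 2-form in R^3 of the form above, applying d gives a 3-form with coefficient ∂P/∂x + ∂Q/∂y + ∂R/∂z:
  ∂P/∂x = -4*x
  ∂Q/∂y = 4*x - 3*z
  ∂R/∂z = 1
Sum = 1 - 3*z, which is exactly div F.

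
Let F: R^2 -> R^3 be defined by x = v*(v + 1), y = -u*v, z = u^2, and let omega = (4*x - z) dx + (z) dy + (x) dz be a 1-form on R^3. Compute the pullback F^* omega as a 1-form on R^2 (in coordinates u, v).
F^* omega = (u*v*(-u + 2*v + 2)) du + (-u^3 - 2*u^2*v - u^2 + 8*v^3 + 12*v^2 + 4*v) dv

Using F^*(f dg) = (f ∘ F) d(g ∘ F), substitute each coordinate x_i by F_i(u, v) in f_i, and replace dx_i by d F_i = (∂F_i/∂u) du + (∂F_i/∂v) dv.
  For the x component: f_1(F) = -u^2 + 4*v^2 + 4*v; d F_1 = (0) du + (2*v + 1) dv
  For the y component: f_2(F) = u^2; d F_2 = (-v) du + (-u) dv
  For the z component: f_3(F) = v*(v + 1); d F_3 = (2*u) du + (0) dv
Combining and collecting du, dv coefficients:
  coeff of du: u*v*(-u + 2*v + 2)
  coeff of dv: -u^3 - 2*u^2*v - u^2 + 8*v^3 + 12*v^2 + 4*v
F^* omega = (u*v*(-u + 2*v + 2)) du + (-u^3 - 2*u^2*v - u^2 + 8*v^3 + 12*v^2 + 4*v) dv.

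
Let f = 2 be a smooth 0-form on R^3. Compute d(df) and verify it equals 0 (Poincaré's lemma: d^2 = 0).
d(df) = 0

Step 1: df = sum_i (∂f/∂x_i) dx_i = (0) dx + (0) dy + (0) dz.
Step 2: Apply d again. Using the 1-form formula, the coefficient of dx ∧ dy in d(df) is ∂^2 f/∂x ∂y - ∂^2 f/∂y ∂x = (0) - (0) = 0 (equality of mixed partials for smooth f).
Similarly for dx ∧ dz and dy ∧ dz — all coefficients vanish. So d(df) = 0.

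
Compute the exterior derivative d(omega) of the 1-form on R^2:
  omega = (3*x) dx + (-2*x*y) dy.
d(omega) = (-2*y) dx ∧ dy

For a 1-form omega = sum_i f_i dx_i, the exterior derivative is
  d(omega) = sum_{i < j} (∂f_j/∂x_i - ∂f_i/∂x_j) dx_i ∧ dx_j.
  coefficient of dx ∧ dy: ∂f_2/∂x - ∂f_1/∂y = ∂(-2*x*y)/∂x - ∂(3*x)/∂y = -2*y
Assembling: d(omega) = (-2*y) dx ∧ dy.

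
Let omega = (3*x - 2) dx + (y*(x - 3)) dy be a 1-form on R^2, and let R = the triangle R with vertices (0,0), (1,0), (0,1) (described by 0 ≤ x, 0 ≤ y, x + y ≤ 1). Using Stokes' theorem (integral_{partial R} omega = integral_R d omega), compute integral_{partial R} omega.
integral_(partial R) omega = 1/6

Stokes: integral_partial_R omega = integral_R d omega with d omega = (∂Q/∂x - ∂P/∂y) dx ∧ dy.
  ∂Q/∂x = y
  ∂P/∂y = 0
  integrand = ∂Q/∂x - ∂P/∂y = y.
Integrating over R: integral_0^1 integral_0^{1-x} (y) dy dx = 1/6.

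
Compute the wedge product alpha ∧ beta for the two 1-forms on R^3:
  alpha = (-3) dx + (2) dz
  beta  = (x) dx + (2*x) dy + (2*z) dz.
alpha ∧ beta = (-6*x) dx ∧ dy + (-2*x - 6*z) dx ∧ dz + (-4*x) dy ∧ dz

Distribute the wedge, using dx_i ∧ dx_j = -dx_j ∧ dx_i and dx_i ∧ dx_i = 0. For each pair (i, j) with i < j, the coefficient of dx_i ∧ dx_j in alpha ∧ beta is (alpha_i * beta_j - alpha_j * beta_i). Collecting: alpha ∧ beta = (-6*x) dx ∧ dy + (-2*x - 6*z) dx ∧ dz + (-4*x) dy ∧ dz.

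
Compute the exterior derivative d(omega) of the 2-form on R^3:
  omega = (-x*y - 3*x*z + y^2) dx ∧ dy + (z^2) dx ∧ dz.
d(omega) = (-3*x) dx ∧ dy ∧ dz

For a 2-form omega = sum_{i<j} g_{ij} dx_i ∧ dx_j, the exterior derivative is
  d(omega) = sum_{i<j} d(g_{ij}) ∧ dx_i ∧ dx_j = sum_{i<j, k} (∂g_{ij}/∂x_k) dx_k ∧ dx_i ∧ dx_j.
Expand each term, using dx_k ∧ dx_i ∧ dx_j = sgn(permutation) dx_{(a)} ∧ dx_{(b)} ∧ dx_{(c)} with (a < b < c) sorted:
  d(-x*y - 3*x*z + y^2) includes (∂/∂z)(-x*y - 3*x*z + y^2) dz = (-3*x) dz, which multiplied by dx ∧ dy gives (-3*x) dx ∧ dy ∧ dz
Collecting like 3-forms: d(omega) = (-3*x) dx ∧ dy ∧ dz.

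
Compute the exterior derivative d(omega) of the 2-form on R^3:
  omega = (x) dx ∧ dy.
d(omega) = 0

For a 2-form omega = sum_{i<j} g_{ij} dx_i ∧ dx_j, the exterior derivative is
  d(omega) = sum_{i<j} d(g_{ij}) ∧ dx_i ∧ dx_j = sum_{i<j, k} (∂g_{ij}/∂x_k) dx_k ∧ dx_i ∧ dx_j.
Expand each term, using dx_k ∧ dx_i ∧ dx_j = sgn(permutation) dx_{(a)} ∧ dx_{(b)} ∧ dx_{(c)} with (a < b < c) sorted:

Collecting like 3-forms: d(omega) = 0.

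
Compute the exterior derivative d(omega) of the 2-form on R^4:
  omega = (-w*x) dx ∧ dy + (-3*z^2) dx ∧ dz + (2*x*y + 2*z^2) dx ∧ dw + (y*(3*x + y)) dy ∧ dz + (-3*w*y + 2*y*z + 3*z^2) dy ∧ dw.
d(omega) = (-3*x) dx ∧ dy ∧ dw + (-4*z) dx ∧ dz ∧ dw + (3*y) dx ∧ dy ∧ dz + (-2*y - 6*z) dy ∧ dz ∧ dw

For a 2-form omega = sum_{i<j} g_{ij} dx_i ∧ dx_j, the exterior derivative is
  d(omega) = sum_{i<j} d(g_{ij}) ∧ dx_i ∧ dx_j = sum_{i<j, k} (∂g_{ij}/∂x_k) dx_k ∧ dx_i ∧ dx_j.
Expand each term, using dx_k ∧ dx_i ∧ dx_j = sgn(permutation) dx_{(a)} ∧ dx_{(b)} ∧ dx_{(c)} with (a < b < c) sorted:
  d(-w*x) includes (∂/∂w)(-w*x) dw = (-x) dw, which multiplied by dx ∧ dy gives (-x) dx ∧ dy ∧ dw
  d(2*x*y + 2*z^2) includes (∂/∂y)(2*x*y + 2*z^2) dy = (2*x) dy, which multiplied by dx ∧ dw gives (-2*x) dx ∧ dy ∧ dw
  d(2*x*y + 2*z^2) includes (∂/∂z)(2*x*y + 2*z^2) dz = (4*z) dz, which multiplied by dx ∧ dw gives (-4*z) dx ∧ dz ∧ dw
  d(y*(3*x + y)) includes (∂/∂x)(y*(3*x + y)) dx = (3*y) dx, which multiplied by dy ∧ dz gives (3*y) dx ∧ dy ∧ dz
  d(-3*w*y + 2*y*z + 3*z^2) includes (∂/∂z)(-3*w*y + 2*y*z + 3*z^2) dz = (2*y + 6*z) dz, which multiplied by dy ∧ dw gives (-2*y - 6*z) dy ∧ dz ∧ dw
Collecting like 3-forms: d(omega) = (-3*x) dx ∧ dy ∧ dw + (-4*z) dx ∧ dz ∧ dw + (3*y) dx ∧ dy ∧ dz + (-2*y - 6*z) dy ∧ dz ∧ dw.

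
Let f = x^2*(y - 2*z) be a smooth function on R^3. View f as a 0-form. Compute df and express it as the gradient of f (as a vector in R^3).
df = (2*x*(y - 2*z)) dx + (x^2) dy + (-2*x^2) dz; grad f = (2*x*(y - 2*z), x^2, -2*x^2)

For a 0-form f, d f = (∂f/∂x) dx + (∂f/∂y) dy + (∂f/∂z) dz. The components of the vector representation are exactly the entries of grad f in Cartesian coordinates:
  ∂f/∂x = 2*x*(y - 2*z)
  ∂f/∂y = x^2
  ∂f/∂z = -2*x^2.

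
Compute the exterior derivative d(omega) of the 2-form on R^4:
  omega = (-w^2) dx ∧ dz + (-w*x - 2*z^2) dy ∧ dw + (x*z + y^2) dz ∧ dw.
d(omega) = (-2*w + z) dx ∧ dz ∧ dw + (-w) dx ∧ dy ∧ dw + (2*y + 4*z) dy ∧ dz ∧ dw

For a 2-form omega = sum_{i<j} g_{ij} dx_i ∧ dx_j, the exterior derivative is
  d(omega) = sum_{i<j} d(g_{ij}) ∧ dx_i ∧ dx_j = sum_{i<j, k} (∂g_{ij}/∂x_k) dx_k ∧ dx_i ∧ dx_j.
Expand each term, using dx_k ∧ dx_i ∧ dx_j = sgn(permutation) dx_{(a)} ∧ dx_{(b)} ∧ dx_{(c)} with (a < b < c) sorted:
  d(-w^2) includes (∂/∂w)(-w^2) dw = (-2*w) dw, which multiplied by dx ∧ dz gives (-2*w) dx ∧ dz ∧ dw
  d(-w*x - 2*z^2) includes (∂/∂x)(-w*x - 2*z^2) dx = (-w) dx, which multiplied by dy ∧ dw gives (-w) dx ∧ dy ∧ dw
  d(-w*x - 2*z^2) includes (∂/∂z)(-w*x - 2*z^2) dz = (-4*z) dz, which multiplied by dy ∧ dw gives (4*z) dy ∧ dz ∧ dw
  d(x*z + y^2) includes (∂/∂x)(x*z + y^2) dx = (z) dx, which multiplied by dz ∧ dw gives (z) dx ∧ dz ∧ dw
  d(x*z + y^2) includes (∂/∂y)(x*z + y^2) dy = (2*y) dy, which multiplied by dz ∧ dw gives (2*y) dy ∧ dz ∧ dw
Collecting like 3-forms: d(omega) = (-2*w + z) dx ∧ dz ∧ dw + (-w) dx ∧ dy ∧ dw + (2*y + 4*z) dy ∧ dz ∧ dw.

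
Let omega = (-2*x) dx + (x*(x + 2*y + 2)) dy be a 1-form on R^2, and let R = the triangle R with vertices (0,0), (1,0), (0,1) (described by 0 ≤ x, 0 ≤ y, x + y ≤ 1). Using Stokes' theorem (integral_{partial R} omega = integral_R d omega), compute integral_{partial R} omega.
integral_(partial R) omega = 5/3

Stokes: integral_partial_R omega = integral_R d omega with d omega = (∂Q/∂x - ∂P/∂y) dx ∧ dy.
  ∂Q/∂x = 2*x + 2*y + 2
  ∂P/∂y = 0
  integrand = ∂Q/∂x - ∂P/∂y = 2*x + 2*y + 2.
Integrating over R: integral_0^1 integral_0^{1-x} (2*x + 2*y + 2) dy dx = 5/3.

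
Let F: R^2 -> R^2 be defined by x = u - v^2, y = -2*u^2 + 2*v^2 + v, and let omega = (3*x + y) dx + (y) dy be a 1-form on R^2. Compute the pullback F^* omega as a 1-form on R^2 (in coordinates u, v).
F^* omega = (8*u^3 - 2*u^2 - 8*u*v^2 - 4*u*v + 3*u - v^2 + v) du + (-4*u^2*v - 2*u^2 - 6*u*v + 10*v^3 + 4*v^2 + v) dv

Using F^*(f dg) = (f ∘ F) d(g ∘ F), substitute each coordinate x_i by F_i(u, v) in f_i, and replace dx_i by d F_i = (∂F_i/∂u) du + (∂F_i/∂v) dv.
  For the x component: f_1(F) = -2*u^2 + 3*u - v^2 + v; d F_1 = (1) du + (-2*v) dv
  For the y component: f_2(F) = -2*u^2 + 2*v^2 + v; d F_2 = (-4*u) du + (4*v + 1) dv
Combining and collecting du, dv coefficients:
  coeff of du: 8*u^3 - 2*u^2 - 8*u*v^2 - 4*u*v + 3*u - v^2 + v
  coeff of dv: -4*u^2*v - 2*u^2 - 6*u*v + 10*v^3 + 4*v^2 + v
F^* omega = (8*u^3 - 2*u^2 - 8*u*v^2 - 4*u*v + 3*u - v^2 + v) du + (-4*u^2*v - 2*u^2 - 6*u*v + 10*v^3 + 4*v^2 + v) dv.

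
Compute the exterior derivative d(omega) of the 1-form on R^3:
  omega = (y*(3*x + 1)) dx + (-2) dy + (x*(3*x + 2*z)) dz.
d(omega) = (-3*x - 1) dx ∧ dy + (6*x + 2*z) dx ∧ dz

For a 1-form omega = sum_i f_i dx_i, the exterior derivative is
  d(omega) = sum_{i < j} (∂f_j/∂x_i - ∂f_i/∂x_j) dx_i ∧ dx_j.
  coefficient of dx ∧ dy: ∂f_2/∂x - ∂f_1/∂y = ∂(-2)/∂x - ∂(y*(3*x + 1))/∂y = -3*x - 1
  coefficient of dx ∧ dz: ∂f_3/∂x - ∂f_1/∂z = ∂(x*(3*x + 2*z))/∂x - ∂(y*(3*x + 1))/∂z = 6*x + 2*z
Assembling: d(omega) = (-3*x - 1) dx ∧ dy + (6*x + 2*z) dx ∧ dz.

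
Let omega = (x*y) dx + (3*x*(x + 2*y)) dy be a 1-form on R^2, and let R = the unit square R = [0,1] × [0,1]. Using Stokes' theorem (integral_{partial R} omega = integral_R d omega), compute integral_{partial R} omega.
integral_(partial R) omega = 11/2

Stokes: integral_partial_R omega = integral_R d omega with d omega = (∂Q/∂x - ∂P/∂y) dx ∧ dy.
  ∂Q/∂x = 6*x + 6*y
  ∂P/∂y = x
  integrand = ∂Q/∂x - ∂P/∂y = 5*x + 6*y.
Integrating over R: integral_0^1 integral_0^1 (5*x + 6*y) dx dy = 11/2.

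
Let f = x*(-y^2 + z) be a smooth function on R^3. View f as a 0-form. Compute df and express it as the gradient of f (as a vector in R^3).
df = (-y^2 + z) dx + (-2*x*y) dy + (x) dz; grad f = (-y^2 + z, -2*x*y, x)

For a 0-form f, d f = (∂f/∂x) dx + (∂f/∂y) dy + (∂f/∂z) dz. The components of the vector representation are exactly the entries of grad f in Cartesian coordinates:
  ∂f/∂x = -y^2 + z
  ∂f/∂y = -2*x*y
  ∂f/∂z = x.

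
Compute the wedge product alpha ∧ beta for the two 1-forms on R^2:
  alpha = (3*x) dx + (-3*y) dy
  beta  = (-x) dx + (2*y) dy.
alpha ∧ beta = (3*x*y) dx ∧ dy

Distribute the wedge, using dx_i ∧ dx_j = -dx_j ∧ dx_i and dx_i ∧ dx_i = 0. For each pair (i, j) with i < j, the coefficient of dx_i ∧ dx_j in alpha ∧ beta is (alpha_i * beta_j - alpha_j * beta_i). Collecting: alpha ∧ beta = (3*x*y) dx ∧ dy.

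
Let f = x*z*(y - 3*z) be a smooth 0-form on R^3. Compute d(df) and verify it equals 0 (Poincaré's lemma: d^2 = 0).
d(df) = 0

Step 1: df = sum_i (∂f/∂x_i) dx_i = (z*(y - 3*z)) dx + (x*z) dy + (x*(y - 6*z)) dz.
Step 2: Apply d again. Using the 1-form formula, the coefficient of dx ∧ dy in d(df) is ∂^2 f/∂x ∂y - ∂^2 f/∂y ∂x = (z) - (z) = 0 (equality of mixed partials for smooth f).
Similarly for dx ∧ dz and dy ∧ dz — all coefficients vanish. So d(df) = 0.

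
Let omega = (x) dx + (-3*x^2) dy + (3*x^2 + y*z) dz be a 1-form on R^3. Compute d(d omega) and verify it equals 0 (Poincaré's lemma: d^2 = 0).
d(d omega) = 0

Step 1: d omega = sum_{i<j} (∂f_j/∂x_i - ∂f_i/∂x_j) dx_i ∧ dx_j:
  coeff of dx ∧ dy: -6*x
  coeff of dx ∧ dz: 6*x
  coeff of dy ∧ dz: z
Step 2: Apply d again to each 2-form coefficient. The only possible 3-form in R^3 is dx ∧ dy ∧ dz, with coefficient
  ∂(coeff of dy∧dz)/∂x - ∂(coeff of dx∧dz)/∂y + ∂(coeff of dx∧dy)/∂z
  = ∂/∂x (z) - ∂/∂y (6*x) + ∂/∂z (-6*x).
Each of these terms simplifies to sums of mixed partials that cancel in pairs. The result is 0 (by equality of mixed partials for smooth functions — Schwarz / Clairaut).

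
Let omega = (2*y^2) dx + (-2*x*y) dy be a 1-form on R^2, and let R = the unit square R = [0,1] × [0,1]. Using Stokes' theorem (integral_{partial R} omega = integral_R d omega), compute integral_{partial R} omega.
integral_(partial R) omega = -3

Stokes: integral_partial_R omega = integral_R d omega with d omega = (∂Q/∂x - ∂P/∂y) dx ∧ dy.
  ∂Q/∂x = -2*y
  ∂P/∂y = 4*y
  integrand = ∂Q/∂x - ∂P/∂y = -6*y.
Integrating over R: integral_0^1 integral_0^1 (-6*y) dx dy = -3.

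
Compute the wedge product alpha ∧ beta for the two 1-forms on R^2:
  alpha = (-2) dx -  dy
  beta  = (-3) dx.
alpha ∧ beta = (-3) dx ∧ dy

Distribute the wedge, using dx_i ∧ dx_j = -dx_j ∧ dx_i and dx_i ∧ dx_i = 0. For each pair (i, j) with i < j, the coefficient of dx_i ∧ dx_j in alpha ∧ beta is (alpha_i * beta_j - alpha_j * beta_i). Collecting: alpha ∧ beta = (-3) dx ∧ dy.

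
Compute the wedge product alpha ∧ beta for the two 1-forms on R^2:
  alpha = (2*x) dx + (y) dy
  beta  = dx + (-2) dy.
alpha ∧ beta = (-4*x - y) dx ∧ dy

Distribute the wedge, using dx_i ∧ dx_j = -dx_j ∧ dx_i and dx_i ∧ dx_i = 0. For each pair (i, j) with i < j, the coefficient of dx_i ∧ dx_j in alpha ∧ beta is (alpha_i * beta_j - alpha_j * beta_i). Collecting: alpha ∧ beta = (-4*x - y) dx ∧ dy.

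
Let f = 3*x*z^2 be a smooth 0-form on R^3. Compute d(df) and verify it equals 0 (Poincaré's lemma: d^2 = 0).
d(df) = 0

Step 1: df = sum_i (∂f/∂x_i) dx_i = (3*z^2) dx + (0) dy + (6*x*z) dz.
Step 2: Apply d again. Using the 1-form formula, the coefficient of dx ∧ dy in d(df) is ∂^2 f/∂x ∂y - ∂^2 f/∂y ∂x = (0) - (0) = 0 (equality of mixed partials for smooth f).
Similarly for dx ∧ dz and dy ∧ dz — all coefficients vanish. So d(df) = 0.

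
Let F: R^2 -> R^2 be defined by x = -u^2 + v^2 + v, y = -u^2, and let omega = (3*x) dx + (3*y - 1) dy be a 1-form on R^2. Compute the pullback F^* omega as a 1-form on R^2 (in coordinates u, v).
F^* omega = (2*u*(6*u^2 - 3*v^2 - 3*v + 1)) du + (-6*u^2*v - 3*u^2 + 6*v^3 + 9*v^2 + 3*v) dv

Using F^*(f dg) = (f ∘ F) d(g ∘ F), substitute each coordinate x_i by F_i(u, v) in f_i, and replace dx_i by d F_i = (∂F_i/∂u) du + (∂F_i/∂v) dv.
  For the x component: f_1(F) = -3*u^2 + 3*v^2 + 3*v; d F_1 = (-2*u) du + (2*v + 1) dv
  For the y component: f_2(F) = -3*u^2 - 1; d F_2 = (-2*u) du + (0) dv
Combining and collecting du, dv coefficients:
  coeff of du: 2*u*(6*u^2 - 3*v^2 - 3*v + 1)
  coeff of dv: -6*u^2*v - 3*u^2 + 6*v^3 + 9*v^2 + 3*v
F^* omega = (2*u*(6*u^2 - 3*v^2 - 3*v + 1)) du + (-6*u^2*v - 3*u^2 + 6*v^3 + 9*v^2 + 3*v) dv.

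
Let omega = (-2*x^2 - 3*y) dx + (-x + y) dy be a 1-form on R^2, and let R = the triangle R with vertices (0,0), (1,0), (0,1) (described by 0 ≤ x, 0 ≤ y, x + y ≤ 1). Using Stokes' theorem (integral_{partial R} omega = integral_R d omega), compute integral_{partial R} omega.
integral_(partial R) omega = 1

Stokes: integral_partial_R omega = integral_R d omega with d omega = (∂Q/∂x - ∂P/∂y) dx ∧ dy.
  ∂Q/∂x = -1
  ∂P/∂y = -3
  integrand = ∂Q/∂x - ∂P/∂y = 2.
Integrating over R: integral_0^1 integral_0^{1-x} (2) dy dx = 1.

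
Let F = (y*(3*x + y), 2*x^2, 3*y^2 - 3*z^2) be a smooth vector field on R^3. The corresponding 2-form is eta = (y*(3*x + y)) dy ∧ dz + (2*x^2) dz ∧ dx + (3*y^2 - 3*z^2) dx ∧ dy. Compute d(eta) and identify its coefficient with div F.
d(eta) = (3*y - 6*z) dx ∧ dy ∧ dz; div F = 3*y - 6*z

For a 2-form in R^3 of the form above, applying d gives a 3-form with coefficient ∂P/∂x + ∂Q/∂y + ∂R/∂z:
  ∂P/∂x = 3*y
  ∂Q/∂y = 0
  ∂R/∂z = -6*z
Sum = 3*y - 6*z, which is exactly div F.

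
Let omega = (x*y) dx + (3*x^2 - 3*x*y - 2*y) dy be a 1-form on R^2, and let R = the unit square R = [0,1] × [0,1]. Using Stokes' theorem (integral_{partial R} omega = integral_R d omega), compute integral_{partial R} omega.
integral_(partial R) omega = 1

Stokes: integral_partial_R omega = integral_R d omega with d omega = (∂Q/∂x - ∂P/∂y) dx ∧ dy.
  ∂Q/∂x = 6*x - 3*y
  ∂P/∂y = x
  integrand = ∂Q/∂x - ∂P/∂y = 5*x - 3*y.
Integrating over R: integral_0^1 integral_0^1 (5*x - 3*y) dx dy = 1.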